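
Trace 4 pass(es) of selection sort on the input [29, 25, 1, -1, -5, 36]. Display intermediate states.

Pass 1: Select minimum -5 at index 4, swap -> [-5, 25, 1, -1, 29, 36]
Pass 2: Select minimum -1 at index 3, swap -> [-5, -1, 1, 25, 29, 36]
Pass 3: Select minimum 1 at index 2, swap -> [-5, -1, 1, 25, 29, 36]
Pass 4: Select minimum 25 at index 3, swap -> [-5, -1, 1, 25, 29, 36]


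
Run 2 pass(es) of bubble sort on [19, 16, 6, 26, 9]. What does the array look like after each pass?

After pass 1: [16, 6, 19, 9, 26] (3 swaps)
After pass 2: [6, 16, 9, 19, 26] (2 swaps)
Total swaps: 5


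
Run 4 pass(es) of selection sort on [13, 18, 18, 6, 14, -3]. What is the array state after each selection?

Pass 1: Select minimum -3 at index 5, swap -> [-3, 18, 18, 6, 14, 13]
Pass 2: Select minimum 6 at index 3, swap -> [-3, 6, 18, 18, 14, 13]
Pass 3: Select minimum 13 at index 5, swap -> [-3, 6, 13, 18, 14, 18]
Pass 4: Select minimum 14 at index 4, swap -> [-3, 6, 13, 14, 18, 18]


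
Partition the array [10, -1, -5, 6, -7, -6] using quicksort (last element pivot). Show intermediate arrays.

Partition 1: pivot=-6 at index 1 -> [-7, -6, -5, 6, 10, -1]
Partition 2: pivot=-1 at index 3 -> [-7, -6, -5, -1, 10, 6]
Partition 3: pivot=6 at index 4 -> [-7, -6, -5, -1, 6, 10]


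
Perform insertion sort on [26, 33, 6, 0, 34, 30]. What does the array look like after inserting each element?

First element 26 is already 'sorted'
Insert 33: shifted 0 elements -> [26, 33, 6, 0, 34, 30]
Insert 6: shifted 2 elements -> [6, 26, 33, 0, 34, 30]
Insert 0: shifted 3 elements -> [0, 6, 26, 33, 34, 30]
Insert 34: shifted 0 elements -> [0, 6, 26, 33, 34, 30]
Insert 30: shifted 2 elements -> [0, 6, 26, 30, 33, 34]


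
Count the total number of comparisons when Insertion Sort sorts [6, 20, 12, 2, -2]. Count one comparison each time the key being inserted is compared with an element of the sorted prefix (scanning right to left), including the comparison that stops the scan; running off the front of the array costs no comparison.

Insert 20: 6 <= 20 (stop) = 1 comparison(s) -> [6, 20, 12, 2, -2]
Insert 12: 20 > 12 (shift), 6 <= 12 (stop) = 2 comparison(s) -> [6, 12, 20, 2, -2]
Insert 2: 20 > 2 (shift), 12 > 2 (shift), 6 > 2 (shift), reached front = 3 comparison(s) -> [2, 6, 12, 20, -2]
Insert -2: 20 > -2 (shift), 12 > -2 (shift), 6 > -2 (shift), 2 > -2 (shift), reached front = 4 comparison(s) -> [-2, 2, 6, 12, 20]
Total comparisons: 1 + 2 + 3 + 4 = 10


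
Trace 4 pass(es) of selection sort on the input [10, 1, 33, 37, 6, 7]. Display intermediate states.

Pass 1: Select minimum 1 at index 1, swap -> [1, 10, 33, 37, 6, 7]
Pass 2: Select minimum 6 at index 4, swap -> [1, 6, 33, 37, 10, 7]
Pass 3: Select minimum 7 at index 5, swap -> [1, 6, 7, 37, 10, 33]
Pass 4: Select minimum 10 at index 4, swap -> [1, 6, 7, 10, 37, 33]


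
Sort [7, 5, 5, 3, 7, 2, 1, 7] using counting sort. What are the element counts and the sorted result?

Count array: [0, 1, 1, 1, 0, 2, 0, 3]
(count[i] = number of elements equal to i)
Cumulative count: [0, 1, 2, 3, 3, 5, 5, 8]
Sorted: [1, 2, 3, 5, 5, 7, 7, 7]


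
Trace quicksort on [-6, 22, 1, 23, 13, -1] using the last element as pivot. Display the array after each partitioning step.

Partition 1: pivot=-1 at index 1 -> [-6, -1, 1, 23, 13, 22]
Partition 2: pivot=22 at index 4 -> [-6, -1, 1, 13, 22, 23]
Partition 3: pivot=13 at index 3 -> [-6, -1, 1, 13, 22, 23]


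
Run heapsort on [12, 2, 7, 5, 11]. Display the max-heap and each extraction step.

Build heap: [12, 11, 7, 5, 2]
Extract 12: [11, 5, 7, 2, 12]
Extract 11: [7, 5, 2, 11, 12]
Extract 7: [5, 2, 7, 11, 12]
Extract 5: [2, 5, 7, 11, 12]


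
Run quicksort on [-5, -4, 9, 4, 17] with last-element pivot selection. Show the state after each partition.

Partition 1: pivot=17 at index 4 -> [-5, -4, 9, 4, 17]
Partition 2: pivot=4 at index 2 -> [-5, -4, 4, 9, 17]
Partition 3: pivot=-4 at index 1 -> [-5, -4, 4, 9, 17]


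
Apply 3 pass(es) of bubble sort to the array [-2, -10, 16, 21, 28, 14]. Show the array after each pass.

After pass 1: [-10, -2, 16, 21, 14, 28] (2 swaps)
After pass 2: [-10, -2, 16, 14, 21, 28] (1 swaps)
After pass 3: [-10, -2, 14, 16, 21, 28] (1 swaps)
Total swaps: 4


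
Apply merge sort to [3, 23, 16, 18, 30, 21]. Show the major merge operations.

Divide and conquer:
  Merge [23] + [16] -> [16, 23]
  Merge [3] + [16, 23] -> [3, 16, 23]
  Merge [30] + [21] -> [21, 30]
  Merge [18] + [21, 30] -> [18, 21, 30]
  Merge [3, 16, 23] + [18, 21, 30] -> [3, 16, 18, 21, 23, 30]


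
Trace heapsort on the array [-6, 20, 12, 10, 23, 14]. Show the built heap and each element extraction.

Build heap: [23, 20, 14, 10, -6, 12]
Extract 23: [20, 12, 14, 10, -6, 23]
Extract 20: [14, 12, -6, 10, 20, 23]
Extract 14: [12, 10, -6, 14, 20, 23]
Extract 12: [10, -6, 12, 14, 20, 23]
Extract 10: [-6, 10, 12, 14, 20, 23]


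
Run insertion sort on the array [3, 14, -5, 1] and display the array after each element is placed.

First element 3 is already 'sorted'
Insert 14: shifted 0 elements -> [3, 14, -5, 1]
Insert -5: shifted 2 elements -> [-5, 3, 14, 1]
Insert 1: shifted 2 elements -> [-5, 1, 3, 14]


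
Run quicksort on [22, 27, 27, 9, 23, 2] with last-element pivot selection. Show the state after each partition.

Partition 1: pivot=2 at index 0 -> [2, 27, 27, 9, 23, 22]
Partition 2: pivot=22 at index 2 -> [2, 9, 22, 27, 23, 27]
Partition 3: pivot=27 at index 5 -> [2, 9, 22, 27, 23, 27]
Partition 4: pivot=23 at index 3 -> [2, 9, 22, 23, 27, 27]


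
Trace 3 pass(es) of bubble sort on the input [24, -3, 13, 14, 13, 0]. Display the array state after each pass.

After pass 1: [-3, 13, 14, 13, 0, 24] (5 swaps)
After pass 2: [-3, 13, 13, 0, 14, 24] (2 swaps)
After pass 3: [-3, 13, 0, 13, 14, 24] (1 swaps)
Total swaps: 8


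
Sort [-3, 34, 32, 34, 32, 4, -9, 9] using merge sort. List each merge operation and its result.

Divide and conquer:
  Merge [-3] + [34] -> [-3, 34]
  Merge [32] + [34] -> [32, 34]
  Merge [-3, 34] + [32, 34] -> [-3, 32, 34, 34]
  Merge [32] + [4] -> [4, 32]
  Merge [-9] + [9] -> [-9, 9]
  Merge [4, 32] + [-9, 9] -> [-9, 4, 9, 32]
  Merge [-3, 32, 34, 34] + [-9, 4, 9, 32] -> [-9, -3, 4, 9, 32, 32, 34, 34]


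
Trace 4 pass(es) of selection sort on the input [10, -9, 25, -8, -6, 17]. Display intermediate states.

Pass 1: Select minimum -9 at index 1, swap -> [-9, 10, 25, -8, -6, 17]
Pass 2: Select minimum -8 at index 3, swap -> [-9, -8, 25, 10, -6, 17]
Pass 3: Select minimum -6 at index 4, swap -> [-9, -8, -6, 10, 25, 17]
Pass 4: Select minimum 10 at index 3, swap -> [-9, -8, -6, 10, 25, 17]


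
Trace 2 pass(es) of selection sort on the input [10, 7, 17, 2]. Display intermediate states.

Pass 1: Select minimum 2 at index 3, swap -> [2, 7, 17, 10]
Pass 2: Select minimum 7 at index 1, swap -> [2, 7, 17, 10]


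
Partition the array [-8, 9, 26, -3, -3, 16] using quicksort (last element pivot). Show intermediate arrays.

Partition 1: pivot=16 at index 4 -> [-8, 9, -3, -3, 16, 26]
Partition 2: pivot=-3 at index 2 -> [-8, -3, -3, 9, 16, 26]
Partition 3: pivot=-3 at index 1 -> [-8, -3, -3, 9, 16, 26]


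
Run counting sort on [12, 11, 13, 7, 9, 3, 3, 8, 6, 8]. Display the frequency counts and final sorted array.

Count array: [0, 0, 0, 2, 0, 0, 1, 1, 2, 1, 0, 1, 1, 1]
(count[i] = number of elements equal to i)
Cumulative count: [0, 0, 0, 2, 2, 2, 3, 4, 6, 7, 7, 8, 9, 10]
Sorted: [3, 3, 6, 7, 8, 8, 9, 11, 12, 13]


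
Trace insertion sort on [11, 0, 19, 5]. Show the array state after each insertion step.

First element 11 is already 'sorted'
Insert 0: shifted 1 elements -> [0, 11, 19, 5]
Insert 19: shifted 0 elements -> [0, 11, 19, 5]
Insert 5: shifted 2 elements -> [0, 5, 11, 19]


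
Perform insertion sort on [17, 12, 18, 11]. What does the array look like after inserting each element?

First element 17 is already 'sorted'
Insert 12: shifted 1 elements -> [12, 17, 18, 11]
Insert 18: shifted 0 elements -> [12, 17, 18, 11]
Insert 11: shifted 3 elements -> [11, 12, 17, 18]


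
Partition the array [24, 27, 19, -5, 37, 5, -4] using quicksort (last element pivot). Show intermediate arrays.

Partition 1: pivot=-4 at index 1 -> [-5, -4, 19, 24, 37, 5, 27]
Partition 2: pivot=27 at index 5 -> [-5, -4, 19, 24, 5, 27, 37]
Partition 3: pivot=5 at index 2 -> [-5, -4, 5, 24, 19, 27, 37]
Partition 4: pivot=19 at index 3 -> [-5, -4, 5, 19, 24, 27, 37]


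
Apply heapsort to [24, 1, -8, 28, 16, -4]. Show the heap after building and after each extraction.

Build heap: [28, 24, -4, 1, 16, -8]
Extract 28: [24, 16, -4, 1, -8, 28]
Extract 24: [16, 1, -4, -8, 24, 28]
Extract 16: [1, -8, -4, 16, 24, 28]
Extract 1: [-4, -8, 1, 16, 24, 28]
Extract -4: [-8, -4, 1, 16, 24, 28]


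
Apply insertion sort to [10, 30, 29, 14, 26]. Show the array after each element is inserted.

First element 10 is already 'sorted'
Insert 30: shifted 0 elements -> [10, 30, 29, 14, 26]
Insert 29: shifted 1 elements -> [10, 29, 30, 14, 26]
Insert 14: shifted 2 elements -> [10, 14, 29, 30, 26]
Insert 26: shifted 2 elements -> [10, 14, 26, 29, 30]


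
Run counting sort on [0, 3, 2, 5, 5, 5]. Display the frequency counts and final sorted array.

Count array: [1, 0, 1, 1, 0, 3]
(count[i] = number of elements equal to i)
Cumulative count: [1, 1, 2, 3, 3, 6]
Sorted: [0, 2, 3, 5, 5, 5]


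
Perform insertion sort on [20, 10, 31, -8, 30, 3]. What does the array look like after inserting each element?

First element 20 is already 'sorted'
Insert 10: shifted 1 elements -> [10, 20, 31, -8, 30, 3]
Insert 31: shifted 0 elements -> [10, 20, 31, -8, 30, 3]
Insert -8: shifted 3 elements -> [-8, 10, 20, 31, 30, 3]
Insert 30: shifted 1 elements -> [-8, 10, 20, 30, 31, 3]
Insert 3: shifted 4 elements -> [-8, 3, 10, 20, 30, 31]


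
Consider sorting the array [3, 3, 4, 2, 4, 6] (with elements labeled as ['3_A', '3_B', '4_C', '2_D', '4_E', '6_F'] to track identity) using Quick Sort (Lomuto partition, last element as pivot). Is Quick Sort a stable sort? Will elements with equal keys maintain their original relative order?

Trace Quick Sort on the labeled array (the key is the number; the letter only tracks identity):
  Partition indices 0..5 around pivot 6_F -> [3_A, 3_B, 4_C, 2_D, 4_E, 6_F]
  Partition indices 0..4 around pivot 4_E -> [3_A, 3_B, 4_C, 2_D, 4_E, 6_F]
  Partition indices 0..3 around pivot 2_D -> [2_D, 3_B, 4_C, 3_A, 4_E, 6_F]
  Partition indices 1..3 around pivot 3_A -> [2_D, 3_B, 3_A, 4_C, 4_E, 6_F]
Final order: [2_D, 3_B, 3_A, 4_C, 4_E, 6_F]
Equal keys:
  value 3: originally 3_A, 3_B; after sorting 3_B, 3_A -> order changed
  value 4: originally 4_C, 4_E; after sorting 4_C, 4_E -> order preserved
Equal keys were reordered, so Quick Sort is not stable: partition swaps elements across long distances and can reorder equal keys. (One such input is enough; an unstable sort may happen to preserve order on other inputs, but it gives no guarantee.)
Answer: Not stable


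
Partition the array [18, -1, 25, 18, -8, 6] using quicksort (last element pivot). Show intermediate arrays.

Partition 1: pivot=6 at index 2 -> [-1, -8, 6, 18, 18, 25]
Partition 2: pivot=-8 at index 0 -> [-8, -1, 6, 18, 18, 25]
Partition 3: pivot=25 at index 5 -> [-8, -1, 6, 18, 18, 25]
Partition 4: pivot=18 at index 4 -> [-8, -1, 6, 18, 18, 25]


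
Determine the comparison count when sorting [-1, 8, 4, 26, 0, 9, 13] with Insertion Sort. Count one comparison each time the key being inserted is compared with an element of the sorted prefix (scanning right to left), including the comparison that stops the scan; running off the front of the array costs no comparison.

Insert 8: -1 <= 8 (stop) = 1 comparison(s) -> [-1, 8, 4, 26, 0, 9, 13]
Insert 4: 8 > 4 (shift), -1 <= 4 (stop) = 2 comparison(s) -> [-1, 4, 8, 26, 0, 9, 13]
Insert 26: 8 <= 26 (stop) = 1 comparison(s) -> [-1, 4, 8, 26, 0, 9, 13]
Insert 0: 26 > 0 (shift), 8 > 0 (shift), 4 > 0 (shift), -1 <= 0 (stop) = 4 comparison(s) -> [-1, 0, 4, 8, 26, 9, 13]
Insert 9: 26 > 9 (shift), 8 <= 9 (stop) = 2 comparison(s) -> [-1, 0, 4, 8, 9, 26, 13]
Insert 13: 26 > 13 (shift), 9 <= 13 (stop) = 2 comparison(s) -> [-1, 0, 4, 8, 9, 13, 26]
Total comparisons: 1 + 2 + 1 + 4 + 2 + 2 = 12


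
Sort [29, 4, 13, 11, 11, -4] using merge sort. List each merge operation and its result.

Divide and conquer:
  Merge [4] + [13] -> [4, 13]
  Merge [29] + [4, 13] -> [4, 13, 29]
  Merge [11] + [-4] -> [-4, 11]
  Merge [11] + [-4, 11] -> [-4, 11, 11]
  Merge [4, 13, 29] + [-4, 11, 11] -> [-4, 4, 11, 11, 13, 29]


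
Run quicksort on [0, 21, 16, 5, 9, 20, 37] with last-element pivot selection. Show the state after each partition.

Partition 1: pivot=37 at index 6 -> [0, 21, 16, 5, 9, 20, 37]
Partition 2: pivot=20 at index 4 -> [0, 16, 5, 9, 20, 21, 37]
Partition 3: pivot=9 at index 2 -> [0, 5, 9, 16, 20, 21, 37]
Partition 4: pivot=5 at index 1 -> [0, 5, 9, 16, 20, 21, 37]


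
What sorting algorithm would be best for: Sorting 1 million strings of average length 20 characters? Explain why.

Best choice: MSD radix sort or Mergesort
Reason: MSD radix sort is a non-comparison sort that buckets the strings by successive character positions, running in time proportional to the total number of characters examined rather than O(n log n) string comparisons; mergesort is a stable O(n log n)-comparison alternative that works for arbitrary variable-length keys


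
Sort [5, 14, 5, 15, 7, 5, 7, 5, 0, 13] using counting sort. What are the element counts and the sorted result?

Count array: [1, 0, 0, 0, 0, 4, 0, 2, 0, 0, 0, 0, 0, 1, 1, 1]
(count[i] = number of elements equal to i)
Cumulative count: [1, 1, 1, 1, 1, 5, 5, 7, 7, 7, 7, 7, 7, 8, 9, 10]
Sorted: [0, 5, 5, 5, 5, 7, 7, 13, 14, 15]


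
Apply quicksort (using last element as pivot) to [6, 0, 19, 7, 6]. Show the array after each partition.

Partition 1: pivot=6 at index 2 -> [6, 0, 6, 7, 19]
Partition 2: pivot=0 at index 0 -> [0, 6, 6, 7, 19]
Partition 3: pivot=19 at index 4 -> [0, 6, 6, 7, 19]


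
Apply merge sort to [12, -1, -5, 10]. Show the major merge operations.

Divide and conquer:
  Merge [12] + [-1] -> [-1, 12]
  Merge [-5] + [10] -> [-5, 10]
  Merge [-1, 12] + [-5, 10] -> [-5, -1, 10, 12]


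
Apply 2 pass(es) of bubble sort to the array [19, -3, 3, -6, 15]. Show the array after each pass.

After pass 1: [-3, 3, -6, 15, 19] (4 swaps)
After pass 2: [-3, -6, 3, 15, 19] (1 swaps)
Total swaps: 5


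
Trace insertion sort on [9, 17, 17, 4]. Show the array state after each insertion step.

First element 9 is already 'sorted'
Insert 17: shifted 0 elements -> [9, 17, 17, 4]
Insert 17: shifted 0 elements -> [9, 17, 17, 4]
Insert 4: shifted 3 elements -> [4, 9, 17, 17]


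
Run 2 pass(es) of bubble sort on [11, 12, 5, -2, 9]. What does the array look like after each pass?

After pass 1: [11, 5, -2, 9, 12] (3 swaps)
After pass 2: [5, -2, 9, 11, 12] (3 swaps)
Total swaps: 6


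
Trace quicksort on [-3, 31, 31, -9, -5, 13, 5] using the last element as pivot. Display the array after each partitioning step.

Partition 1: pivot=5 at index 3 -> [-3, -9, -5, 5, 31, 13, 31]
Partition 2: pivot=-5 at index 1 -> [-9, -5, -3, 5, 31, 13, 31]
Partition 3: pivot=31 at index 6 -> [-9, -5, -3, 5, 31, 13, 31]
Partition 4: pivot=13 at index 4 -> [-9, -5, -3, 5, 13, 31, 31]


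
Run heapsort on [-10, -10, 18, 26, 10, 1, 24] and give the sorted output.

Build heap: [26, 10, 24, -10, -10, 1, 18]
Extract 26: [24, 10, 18, -10, -10, 1, 26]
Extract 24: [18, 10, 1, -10, -10, 24, 26]
Extract 18: [10, -10, 1, -10, 18, 24, 26]
Extract 10: [1, -10, -10, 10, 18, 24, 26]
Extract 1: [-10, -10, 1, 10, 18, 24, 26]
Extract -10: [-10, -10, 1, 10, 18, 24, 26]


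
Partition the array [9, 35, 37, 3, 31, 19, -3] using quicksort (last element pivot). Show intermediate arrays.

Partition 1: pivot=-3 at index 0 -> [-3, 35, 37, 3, 31, 19, 9]
Partition 2: pivot=9 at index 2 -> [-3, 3, 9, 35, 31, 19, 37]
Partition 3: pivot=37 at index 6 -> [-3, 3, 9, 35, 31, 19, 37]
Partition 4: pivot=19 at index 3 -> [-3, 3, 9, 19, 31, 35, 37]
Partition 5: pivot=35 at index 5 -> [-3, 3, 9, 19, 31, 35, 37]


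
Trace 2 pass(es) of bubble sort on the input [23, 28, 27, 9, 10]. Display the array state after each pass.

After pass 1: [23, 27, 9, 10, 28] (3 swaps)
After pass 2: [23, 9, 10, 27, 28] (2 swaps)
Total swaps: 5


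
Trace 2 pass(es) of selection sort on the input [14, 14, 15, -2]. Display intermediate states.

Pass 1: Select minimum -2 at index 3, swap -> [-2, 14, 15, 14]
Pass 2: Select minimum 14 at index 1, swap -> [-2, 14, 15, 14]


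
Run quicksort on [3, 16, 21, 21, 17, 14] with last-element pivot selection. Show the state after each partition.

Partition 1: pivot=14 at index 1 -> [3, 14, 21, 21, 17, 16]
Partition 2: pivot=16 at index 2 -> [3, 14, 16, 21, 17, 21]
Partition 3: pivot=21 at index 5 -> [3, 14, 16, 21, 17, 21]
Partition 4: pivot=17 at index 3 -> [3, 14, 16, 17, 21, 21]


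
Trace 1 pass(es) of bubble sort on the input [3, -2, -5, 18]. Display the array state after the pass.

After pass 1: [-2, -5, 3, 18] (2 swaps)
Total swaps: 2


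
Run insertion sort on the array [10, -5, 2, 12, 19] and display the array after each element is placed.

First element 10 is already 'sorted'
Insert -5: shifted 1 elements -> [-5, 10, 2, 12, 19]
Insert 2: shifted 1 elements -> [-5, 2, 10, 12, 19]
Insert 12: shifted 0 elements -> [-5, 2, 10, 12, 19]
Insert 19: shifted 0 elements -> [-5, 2, 10, 12, 19]


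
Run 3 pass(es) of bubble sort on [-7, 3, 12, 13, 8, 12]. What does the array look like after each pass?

After pass 1: [-7, 3, 12, 8, 12, 13] (2 swaps)
After pass 2: [-7, 3, 8, 12, 12, 13] (1 swaps)
After pass 3: [-7, 3, 8, 12, 12, 13] (0 swaps)
Total swaps: 3


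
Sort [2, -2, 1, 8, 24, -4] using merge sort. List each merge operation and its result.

Divide and conquer:
  Merge [-2] + [1] -> [-2, 1]
  Merge [2] + [-2, 1] -> [-2, 1, 2]
  Merge [24] + [-4] -> [-4, 24]
  Merge [8] + [-4, 24] -> [-4, 8, 24]
  Merge [-2, 1, 2] + [-4, 8, 24] -> [-4, -2, 1, 2, 8, 24]


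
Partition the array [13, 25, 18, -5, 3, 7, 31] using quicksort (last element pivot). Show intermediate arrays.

Partition 1: pivot=31 at index 6 -> [13, 25, 18, -5, 3, 7, 31]
Partition 2: pivot=7 at index 2 -> [-5, 3, 7, 13, 25, 18, 31]
Partition 3: pivot=3 at index 1 -> [-5, 3, 7, 13, 25, 18, 31]
Partition 4: pivot=18 at index 4 -> [-5, 3, 7, 13, 18, 25, 31]


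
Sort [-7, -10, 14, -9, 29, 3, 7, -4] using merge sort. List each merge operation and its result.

Divide and conquer:
  Merge [-7] + [-10] -> [-10, -7]
  Merge [14] + [-9] -> [-9, 14]
  Merge [-10, -7] + [-9, 14] -> [-10, -9, -7, 14]
  Merge [29] + [3] -> [3, 29]
  Merge [7] + [-4] -> [-4, 7]
  Merge [3, 29] + [-4, 7] -> [-4, 3, 7, 29]
  Merge [-10, -9, -7, 14] + [-4, 3, 7, 29] -> [-10, -9, -7, -4, 3, 7, 14, 29]


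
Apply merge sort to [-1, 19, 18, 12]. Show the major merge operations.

Divide and conquer:
  Merge [-1] + [19] -> [-1, 19]
  Merge [18] + [12] -> [12, 18]
  Merge [-1, 19] + [12, 18] -> [-1, 12, 18, 19]


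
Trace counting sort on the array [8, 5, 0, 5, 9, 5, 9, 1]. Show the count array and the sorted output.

Count array: [1, 1, 0, 0, 0, 3, 0, 0, 1, 2]
(count[i] = number of elements equal to i)
Cumulative count: [1, 2, 2, 2, 2, 5, 5, 5, 6, 8]
Sorted: [0, 1, 5, 5, 5, 8, 9, 9]


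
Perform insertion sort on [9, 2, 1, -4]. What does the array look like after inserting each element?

First element 9 is already 'sorted'
Insert 2: shifted 1 elements -> [2, 9, 1, -4]
Insert 1: shifted 2 elements -> [1, 2, 9, -4]
Insert -4: shifted 3 elements -> [-4, 1, 2, 9]


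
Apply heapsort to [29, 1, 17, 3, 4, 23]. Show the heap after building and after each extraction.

Build heap: [29, 4, 23, 3, 1, 17]
Extract 29: [23, 4, 17, 3, 1, 29]
Extract 23: [17, 4, 1, 3, 23, 29]
Extract 17: [4, 3, 1, 17, 23, 29]
Extract 4: [3, 1, 4, 17, 23, 29]
Extract 3: [1, 3, 4, 17, 23, 29]


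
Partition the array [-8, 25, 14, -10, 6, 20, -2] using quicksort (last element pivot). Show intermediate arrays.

Partition 1: pivot=-2 at index 2 -> [-8, -10, -2, 25, 6, 20, 14]
Partition 2: pivot=-10 at index 0 -> [-10, -8, -2, 25, 6, 20, 14]
Partition 3: pivot=14 at index 4 -> [-10, -8, -2, 6, 14, 20, 25]
Partition 4: pivot=25 at index 6 -> [-10, -8, -2, 6, 14, 20, 25]


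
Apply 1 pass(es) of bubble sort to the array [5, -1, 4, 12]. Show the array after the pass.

After pass 1: [-1, 4, 5, 12] (2 swaps)
Total swaps: 2


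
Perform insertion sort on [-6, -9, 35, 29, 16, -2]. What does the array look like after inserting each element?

First element -6 is already 'sorted'
Insert -9: shifted 1 elements -> [-9, -6, 35, 29, 16, -2]
Insert 35: shifted 0 elements -> [-9, -6, 35, 29, 16, -2]
Insert 29: shifted 1 elements -> [-9, -6, 29, 35, 16, -2]
Insert 16: shifted 2 elements -> [-9, -6, 16, 29, 35, -2]
Insert -2: shifted 3 elements -> [-9, -6, -2, 16, 29, 35]


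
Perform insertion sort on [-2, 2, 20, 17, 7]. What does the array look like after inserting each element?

First element -2 is already 'sorted'
Insert 2: shifted 0 elements -> [-2, 2, 20, 17, 7]
Insert 20: shifted 0 elements -> [-2, 2, 20, 17, 7]
Insert 17: shifted 1 elements -> [-2, 2, 17, 20, 7]
Insert 7: shifted 2 elements -> [-2, 2, 7, 17, 20]


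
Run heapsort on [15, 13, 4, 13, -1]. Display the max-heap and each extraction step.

Build heap: [15, 13, 4, 13, -1]
Extract 15: [13, 13, 4, -1, 15]
Extract 13: [13, -1, 4, 13, 15]
Extract 13: [4, -1, 13, 13, 15]
Extract 4: [-1, 4, 13, 13, 15]


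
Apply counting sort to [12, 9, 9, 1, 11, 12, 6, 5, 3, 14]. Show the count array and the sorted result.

Count array: [0, 1, 0, 1, 0, 1, 1, 0, 0, 2, 0, 1, 2, 0, 1]
(count[i] = number of elements equal to i)
Cumulative count: [0, 1, 1, 2, 2, 3, 4, 4, 4, 6, 6, 7, 9, 9, 10]
Sorted: [1, 3, 5, 6, 9, 9, 11, 12, 12, 14]


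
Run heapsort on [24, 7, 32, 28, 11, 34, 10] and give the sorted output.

Build heap: [34, 28, 32, 7, 11, 24, 10]
Extract 34: [32, 28, 24, 7, 11, 10, 34]
Extract 32: [28, 11, 24, 7, 10, 32, 34]
Extract 28: [24, 11, 10, 7, 28, 32, 34]
Extract 24: [11, 7, 10, 24, 28, 32, 34]
Extract 11: [10, 7, 11, 24, 28, 32, 34]
Extract 10: [7, 10, 11, 24, 28, 32, 34]


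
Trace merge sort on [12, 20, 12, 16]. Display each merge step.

Divide and conquer:
  Merge [12] + [20] -> [12, 20]
  Merge [12] + [16] -> [12, 16]
  Merge [12, 20] + [12, 16] -> [12, 12, 16, 20]


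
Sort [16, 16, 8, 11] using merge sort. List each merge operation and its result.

Divide and conquer:
  Merge [16] + [16] -> [16, 16]
  Merge [8] + [11] -> [8, 11]
  Merge [16, 16] + [8, 11] -> [8, 11, 16, 16]


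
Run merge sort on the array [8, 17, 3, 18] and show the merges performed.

Divide and conquer:
  Merge [8] + [17] -> [8, 17]
  Merge [3] + [18] -> [3, 18]
  Merge [8, 17] + [3, 18] -> [3, 8, 17, 18]


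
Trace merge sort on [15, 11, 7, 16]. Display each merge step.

Divide and conquer:
  Merge [15] + [11] -> [11, 15]
  Merge [7] + [16] -> [7, 16]
  Merge [11, 15] + [7, 16] -> [7, 11, 15, 16]


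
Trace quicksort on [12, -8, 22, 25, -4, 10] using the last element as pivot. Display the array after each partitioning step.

Partition 1: pivot=10 at index 2 -> [-8, -4, 10, 25, 12, 22]
Partition 2: pivot=-4 at index 1 -> [-8, -4, 10, 25, 12, 22]
Partition 3: pivot=22 at index 4 -> [-8, -4, 10, 12, 22, 25]


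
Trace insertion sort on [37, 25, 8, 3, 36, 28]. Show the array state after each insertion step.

First element 37 is already 'sorted'
Insert 25: shifted 1 elements -> [25, 37, 8, 3, 36, 28]
Insert 8: shifted 2 elements -> [8, 25, 37, 3, 36, 28]
Insert 3: shifted 3 elements -> [3, 8, 25, 37, 36, 28]
Insert 36: shifted 1 elements -> [3, 8, 25, 36, 37, 28]
Insert 28: shifted 2 elements -> [3, 8, 25, 28, 36, 37]


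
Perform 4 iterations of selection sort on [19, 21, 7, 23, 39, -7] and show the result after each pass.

Pass 1: Select minimum -7 at index 5, swap -> [-7, 21, 7, 23, 39, 19]
Pass 2: Select minimum 7 at index 2, swap -> [-7, 7, 21, 23, 39, 19]
Pass 3: Select minimum 19 at index 5, swap -> [-7, 7, 19, 23, 39, 21]
Pass 4: Select minimum 21 at index 5, swap -> [-7, 7, 19, 21, 39, 23]


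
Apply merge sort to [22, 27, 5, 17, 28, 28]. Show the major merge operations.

Divide and conquer:
  Merge [27] + [5] -> [5, 27]
  Merge [22] + [5, 27] -> [5, 22, 27]
  Merge [28] + [28] -> [28, 28]
  Merge [17] + [28, 28] -> [17, 28, 28]
  Merge [5, 22, 27] + [17, 28, 28] -> [5, 17, 22, 27, 28, 28]


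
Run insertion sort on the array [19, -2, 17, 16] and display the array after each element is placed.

First element 19 is already 'sorted'
Insert -2: shifted 1 elements -> [-2, 19, 17, 16]
Insert 17: shifted 1 elements -> [-2, 17, 19, 16]
Insert 16: shifted 2 elements -> [-2, 16, 17, 19]


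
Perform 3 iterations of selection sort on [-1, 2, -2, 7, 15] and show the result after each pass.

Pass 1: Select minimum -2 at index 2, swap -> [-2, 2, -1, 7, 15]
Pass 2: Select minimum -1 at index 2, swap -> [-2, -1, 2, 7, 15]
Pass 3: Select minimum 2 at index 2, swap -> [-2, -1, 2, 7, 15]


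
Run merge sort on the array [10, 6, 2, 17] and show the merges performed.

Divide and conquer:
  Merge [10] + [6] -> [6, 10]
  Merge [2] + [17] -> [2, 17]
  Merge [6, 10] + [2, 17] -> [2, 6, 10, 17]


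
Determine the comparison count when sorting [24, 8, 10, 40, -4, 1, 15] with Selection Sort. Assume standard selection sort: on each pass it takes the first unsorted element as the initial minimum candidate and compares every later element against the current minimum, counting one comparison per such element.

Pass 1: scan indices 1..6 for the minimum = 6 comparison(s); min is -4, place at index 0 -> [-4, 8, 10, 40, 24, 1, 15]
Pass 2: scan indices 2..6 for the minimum = 5 comparison(s); min is 1, place at index 1 -> [-4, 1, 10, 40, 24, 8, 15]
Pass 3: scan indices 3..6 for the minimum = 4 comparison(s); min is 8, place at index 2 -> [-4, 1, 8, 40, 24, 10, 15]
Pass 4: scan indices 4..6 for the minimum = 3 comparison(s); min is 10, place at index 3 -> [-4, 1, 8, 10, 24, 40, 15]
Pass 5: scan indices 5..6 for the minimum = 2 comparison(s); min is 15, place at index 4 -> [-4, 1, 8, 10, 15, 40, 24]
Pass 6: scan indices 6..6 for the minimum = 1 comparison(s); min is 24, place at index 5 -> [-4, 1, 8, 10, 15, 24, 40]
Selection sort always scans the whole unsorted suffix, so the count is (n-1) + (n-2) + ... + 1 = n(n-1)/2 = 7*6/2 = 21 regardless of the input order.
Total comparisons: 6 + 5 + 4 + 3 + 2 + 1 = 21


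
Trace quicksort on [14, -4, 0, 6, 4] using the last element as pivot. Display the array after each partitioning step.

Partition 1: pivot=4 at index 2 -> [-4, 0, 4, 6, 14]
Partition 2: pivot=0 at index 1 -> [-4, 0, 4, 6, 14]
Partition 3: pivot=14 at index 4 -> [-4, 0, 4, 6, 14]


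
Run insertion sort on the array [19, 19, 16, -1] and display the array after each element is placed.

First element 19 is already 'sorted'
Insert 19: shifted 0 elements -> [19, 19, 16, -1]
Insert 16: shifted 2 elements -> [16, 19, 19, -1]
Insert -1: shifted 3 elements -> [-1, 16, 19, 19]


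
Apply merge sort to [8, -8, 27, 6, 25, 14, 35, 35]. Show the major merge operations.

Divide and conquer:
  Merge [8] + [-8] -> [-8, 8]
  Merge [27] + [6] -> [6, 27]
  Merge [-8, 8] + [6, 27] -> [-8, 6, 8, 27]
  Merge [25] + [14] -> [14, 25]
  Merge [35] + [35] -> [35, 35]
  Merge [14, 25] + [35, 35] -> [14, 25, 35, 35]
  Merge [-8, 6, 8, 27] + [14, 25, 35, 35] -> [-8, 6, 8, 14, 25, 27, 35, 35]


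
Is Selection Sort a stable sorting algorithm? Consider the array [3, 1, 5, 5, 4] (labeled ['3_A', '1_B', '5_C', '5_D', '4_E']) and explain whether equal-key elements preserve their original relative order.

Trace Selection Sort on the labeled array (the key is the number; the letter only tracks identity):
  Pass 1: minimum of unsorted part is 1_B at index 1; swap it with 3_A at index 0 -> [1_B, 3_A, 5_C, 5_D, 4_E]
  Pass 2: minimum 3_A is already at index 1; no swap -> [1_B, 3_A, 5_C, 5_D, 4_E]
  Pass 3: minimum of unsorted part is 4_E at index 4; swap it with 5_C at index 2 -> [1_B, 3_A, 4_E, 5_D, 5_C]
  Pass 4: minimum 5_D is already at index 3; no swap -> [1_B, 3_A, 4_E, 5_D, 5_C]
Final order: [1_B, 3_A, 4_E, 5_D, 5_C]
Equal keys:
  value 5: originally 5_C, 5_D; after sorting 5_D, 5_C -> order changed
Equal keys were reordered, so Selection Sort is not stable: the long-range swap that moves the minimum into place can carry an element past an equal key. (One such input is enough; an unstable sort may happen to preserve order on other inputs, but it gives no guarantee.)
Answer: Not stable


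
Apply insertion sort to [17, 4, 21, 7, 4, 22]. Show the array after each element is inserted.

First element 17 is already 'sorted'
Insert 4: shifted 1 elements -> [4, 17, 21, 7, 4, 22]
Insert 21: shifted 0 elements -> [4, 17, 21, 7, 4, 22]
Insert 7: shifted 2 elements -> [4, 7, 17, 21, 4, 22]
Insert 4: shifted 3 elements -> [4, 4, 7, 17, 21, 22]
Insert 22: shifted 0 elements -> [4, 4, 7, 17, 21, 22]


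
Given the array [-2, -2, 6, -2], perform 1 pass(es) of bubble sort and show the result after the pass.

After pass 1: [-2, -2, -2, 6] (1 swaps)
Total swaps: 1


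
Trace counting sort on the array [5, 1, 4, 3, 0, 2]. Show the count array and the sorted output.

Count array: [1, 1, 1, 1, 1, 1]
(count[i] = number of elements equal to i)
Cumulative count: [1, 2, 3, 4, 5, 6]
Sorted: [0, 1, 2, 3, 4, 5]


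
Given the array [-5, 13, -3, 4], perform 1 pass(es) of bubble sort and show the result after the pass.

After pass 1: [-5, -3, 4, 13] (2 swaps)
Total swaps: 2


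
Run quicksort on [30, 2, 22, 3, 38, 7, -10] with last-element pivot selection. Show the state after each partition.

Partition 1: pivot=-10 at index 0 -> [-10, 2, 22, 3, 38, 7, 30]
Partition 2: pivot=30 at index 5 -> [-10, 2, 22, 3, 7, 30, 38]
Partition 3: pivot=7 at index 3 -> [-10, 2, 3, 7, 22, 30, 38]
Partition 4: pivot=3 at index 2 -> [-10, 2, 3, 7, 22, 30, 38]


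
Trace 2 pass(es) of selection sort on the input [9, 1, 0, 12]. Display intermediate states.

Pass 1: Select minimum 0 at index 2, swap -> [0, 1, 9, 12]
Pass 2: Select minimum 1 at index 1, swap -> [0, 1, 9, 12]


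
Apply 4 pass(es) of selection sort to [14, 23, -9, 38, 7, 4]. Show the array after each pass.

Pass 1: Select minimum -9 at index 2, swap -> [-9, 23, 14, 38, 7, 4]
Pass 2: Select minimum 4 at index 5, swap -> [-9, 4, 14, 38, 7, 23]
Pass 3: Select minimum 7 at index 4, swap -> [-9, 4, 7, 38, 14, 23]
Pass 4: Select minimum 14 at index 4, swap -> [-9, 4, 7, 14, 38, 23]


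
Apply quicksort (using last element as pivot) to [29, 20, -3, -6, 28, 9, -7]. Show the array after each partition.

Partition 1: pivot=-7 at index 0 -> [-7, 20, -3, -6, 28, 9, 29]
Partition 2: pivot=29 at index 6 -> [-7, 20, -3, -6, 28, 9, 29]
Partition 3: pivot=9 at index 3 -> [-7, -3, -6, 9, 28, 20, 29]
Partition 4: pivot=-6 at index 1 -> [-7, -6, -3, 9, 28, 20, 29]
Partition 5: pivot=20 at index 4 -> [-7, -6, -3, 9, 20, 28, 29]


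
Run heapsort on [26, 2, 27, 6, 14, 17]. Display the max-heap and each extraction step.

Build heap: [27, 14, 26, 6, 2, 17]
Extract 27: [26, 14, 17, 6, 2, 27]
Extract 26: [17, 14, 2, 6, 26, 27]
Extract 17: [14, 6, 2, 17, 26, 27]
Extract 14: [6, 2, 14, 17, 26, 27]
Extract 6: [2, 6, 14, 17, 26, 27]


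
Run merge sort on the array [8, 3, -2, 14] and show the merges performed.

Divide and conquer:
  Merge [8] + [3] -> [3, 8]
  Merge [-2] + [14] -> [-2, 14]
  Merge [3, 8] + [-2, 14] -> [-2, 3, 8, 14]


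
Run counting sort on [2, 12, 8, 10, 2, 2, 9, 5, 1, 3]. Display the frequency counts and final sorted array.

Count array: [0, 1, 3, 1, 0, 1, 0, 0, 1, 1, 1, 0, 1]
(count[i] = number of elements equal to i)
Cumulative count: [0, 1, 4, 5, 5, 6, 6, 6, 7, 8, 9, 9, 10]
Sorted: [1, 2, 2, 2, 3, 5, 8, 9, 10, 12]


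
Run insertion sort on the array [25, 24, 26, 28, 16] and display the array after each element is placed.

First element 25 is already 'sorted'
Insert 24: shifted 1 elements -> [24, 25, 26, 28, 16]
Insert 26: shifted 0 elements -> [24, 25, 26, 28, 16]
Insert 28: shifted 0 elements -> [24, 25, 26, 28, 16]
Insert 16: shifted 4 elements -> [16, 24, 25, 26, 28]


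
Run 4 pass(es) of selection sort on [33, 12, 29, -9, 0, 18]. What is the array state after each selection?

Pass 1: Select minimum -9 at index 3, swap -> [-9, 12, 29, 33, 0, 18]
Pass 2: Select minimum 0 at index 4, swap -> [-9, 0, 29, 33, 12, 18]
Pass 3: Select minimum 12 at index 4, swap -> [-9, 0, 12, 33, 29, 18]
Pass 4: Select minimum 18 at index 5, swap -> [-9, 0, 12, 18, 29, 33]


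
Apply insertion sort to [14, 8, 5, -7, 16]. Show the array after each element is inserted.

First element 14 is already 'sorted'
Insert 8: shifted 1 elements -> [8, 14, 5, -7, 16]
Insert 5: shifted 2 elements -> [5, 8, 14, -7, 16]
Insert -7: shifted 3 elements -> [-7, 5, 8, 14, 16]
Insert 16: shifted 0 elements -> [-7, 5, 8, 14, 16]


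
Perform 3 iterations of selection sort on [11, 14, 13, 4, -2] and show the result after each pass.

Pass 1: Select minimum -2 at index 4, swap -> [-2, 14, 13, 4, 11]
Pass 2: Select minimum 4 at index 3, swap -> [-2, 4, 13, 14, 11]
Pass 3: Select minimum 11 at index 4, swap -> [-2, 4, 11, 14, 13]


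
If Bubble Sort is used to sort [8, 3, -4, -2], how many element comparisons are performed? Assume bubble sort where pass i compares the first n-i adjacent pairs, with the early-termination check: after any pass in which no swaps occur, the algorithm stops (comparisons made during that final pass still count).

Pass 1: compare adjacent pairs (0,1)..(2,3) = 3 comparison(s), 3 swap(s) -> [3, -4, -2, 8]
Pass 2: compare adjacent pairs (0,1)..(1,2) = 2 comparison(s), 2 swap(s) -> [-4, -2, 3, 8]
Pass 3: compare adjacent pairs (0,1)..(0,1) = 1 comparison(s), 0 swap(s) -> [-4, -2, 3, 8]
No swaps in this pass, so bubble sort stops here.
Total comparisons: 3 + 2 + 1 = 6


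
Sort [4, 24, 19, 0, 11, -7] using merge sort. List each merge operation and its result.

Divide and conquer:
  Merge [24] + [19] -> [19, 24]
  Merge [4] + [19, 24] -> [4, 19, 24]
  Merge [11] + [-7] -> [-7, 11]
  Merge [0] + [-7, 11] -> [-7, 0, 11]
  Merge [4, 19, 24] + [-7, 0, 11] -> [-7, 0, 4, 11, 19, 24]


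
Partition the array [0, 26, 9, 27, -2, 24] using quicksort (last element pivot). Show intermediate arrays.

Partition 1: pivot=24 at index 3 -> [0, 9, -2, 24, 26, 27]
Partition 2: pivot=-2 at index 0 -> [-2, 9, 0, 24, 26, 27]
Partition 3: pivot=0 at index 1 -> [-2, 0, 9, 24, 26, 27]
Partition 4: pivot=27 at index 5 -> [-2, 0, 9, 24, 26, 27]


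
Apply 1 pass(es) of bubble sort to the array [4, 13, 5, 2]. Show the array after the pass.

After pass 1: [4, 5, 2, 13] (2 swaps)
Total swaps: 2


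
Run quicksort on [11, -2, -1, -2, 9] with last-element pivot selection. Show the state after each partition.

Partition 1: pivot=9 at index 3 -> [-2, -1, -2, 9, 11]
Partition 2: pivot=-2 at index 1 -> [-2, -2, -1, 9, 11]


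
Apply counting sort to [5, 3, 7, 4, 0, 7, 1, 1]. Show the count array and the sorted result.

Count array: [1, 2, 0, 1, 1, 1, 0, 2]
(count[i] = number of elements equal to i)
Cumulative count: [1, 3, 3, 4, 5, 6, 6, 8]
Sorted: [0, 1, 1, 3, 4, 5, 7, 7]


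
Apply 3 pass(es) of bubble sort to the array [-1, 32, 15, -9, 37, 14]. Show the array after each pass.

After pass 1: [-1, 15, -9, 32, 14, 37] (3 swaps)
After pass 2: [-1, -9, 15, 14, 32, 37] (2 swaps)
After pass 3: [-9, -1, 14, 15, 32, 37] (2 swaps)
Total swaps: 7


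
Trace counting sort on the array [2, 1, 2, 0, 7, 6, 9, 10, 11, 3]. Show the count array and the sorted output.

Count array: [1, 1, 2, 1, 0, 0, 1, 1, 0, 1, 1, 1]
(count[i] = number of elements equal to i)
Cumulative count: [1, 2, 4, 5, 5, 5, 6, 7, 7, 8, 9, 10]
Sorted: [0, 1, 2, 2, 3, 6, 7, 9, 10, 11]


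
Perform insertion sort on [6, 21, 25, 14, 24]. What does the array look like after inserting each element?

First element 6 is already 'sorted'
Insert 21: shifted 0 elements -> [6, 21, 25, 14, 24]
Insert 25: shifted 0 elements -> [6, 21, 25, 14, 24]
Insert 14: shifted 2 elements -> [6, 14, 21, 25, 24]
Insert 24: shifted 1 elements -> [6, 14, 21, 24, 25]


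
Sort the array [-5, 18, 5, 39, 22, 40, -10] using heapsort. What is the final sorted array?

Build heap: [40, 39, 5, 18, 22, -5, -10]
Extract 40: [39, 22, 5, 18, -10, -5, 40]
Extract 39: [22, 18, 5, -5, -10, 39, 40]
Extract 22: [18, -5, 5, -10, 22, 39, 40]
Extract 18: [5, -5, -10, 18, 22, 39, 40]
Extract 5: [-5, -10, 5, 18, 22, 39, 40]
Extract -5: [-10, -5, 5, 18, 22, 39, 40]


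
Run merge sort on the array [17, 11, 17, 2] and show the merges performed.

Divide and conquer:
  Merge [17] + [11] -> [11, 17]
  Merge [17] + [2] -> [2, 17]
  Merge [11, 17] + [2, 17] -> [2, 11, 17, 17]


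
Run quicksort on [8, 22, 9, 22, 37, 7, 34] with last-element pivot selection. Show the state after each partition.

Partition 1: pivot=34 at index 5 -> [8, 22, 9, 22, 7, 34, 37]
Partition 2: pivot=7 at index 0 -> [7, 22, 9, 22, 8, 34, 37]
Partition 3: pivot=8 at index 1 -> [7, 8, 9, 22, 22, 34, 37]
Partition 4: pivot=22 at index 4 -> [7, 8, 9, 22, 22, 34, 37]
Partition 5: pivot=22 at index 3 -> [7, 8, 9, 22, 22, 34, 37]


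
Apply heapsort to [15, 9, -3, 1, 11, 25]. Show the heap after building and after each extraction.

Build heap: [25, 11, 15, 1, 9, -3]
Extract 25: [15, 11, -3, 1, 9, 25]
Extract 15: [11, 9, -3, 1, 15, 25]
Extract 11: [9, 1, -3, 11, 15, 25]
Extract 9: [1, -3, 9, 11, 15, 25]
Extract 1: [-3, 1, 9, 11, 15, 25]


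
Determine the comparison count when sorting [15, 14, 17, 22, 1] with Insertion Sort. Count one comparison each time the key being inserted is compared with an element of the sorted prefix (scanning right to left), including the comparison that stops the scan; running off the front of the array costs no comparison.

Insert 14: 15 > 14 (shift), reached front = 1 comparison(s) -> [14, 15, 17, 22, 1]
Insert 17: 15 <= 17 (stop) = 1 comparison(s) -> [14, 15, 17, 22, 1]
Insert 22: 17 <= 22 (stop) = 1 comparison(s) -> [14, 15, 17, 22, 1]
Insert 1: 22 > 1 (shift), 17 > 1 (shift), 15 > 1 (shift), 14 > 1 (shift), reached front = 4 comparison(s) -> [1, 14, 15, 17, 22]
Total comparisons: 1 + 1 + 1 + 4 = 7


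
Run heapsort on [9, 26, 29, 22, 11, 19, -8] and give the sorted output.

Build heap: [29, 26, 19, 22, 11, 9, -8]
Extract 29: [26, 22, 19, -8, 11, 9, 29]
Extract 26: [22, 11, 19, -8, 9, 26, 29]
Extract 22: [19, 11, 9, -8, 22, 26, 29]
Extract 19: [11, -8, 9, 19, 22, 26, 29]
Extract 11: [9, -8, 11, 19, 22, 26, 29]
Extract 9: [-8, 9, 11, 19, 22, 26, 29]


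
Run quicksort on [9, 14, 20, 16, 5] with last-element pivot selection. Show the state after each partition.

Partition 1: pivot=5 at index 0 -> [5, 14, 20, 16, 9]
Partition 2: pivot=9 at index 1 -> [5, 9, 20, 16, 14]
Partition 3: pivot=14 at index 2 -> [5, 9, 14, 16, 20]
Partition 4: pivot=20 at index 4 -> [5, 9, 14, 16, 20]


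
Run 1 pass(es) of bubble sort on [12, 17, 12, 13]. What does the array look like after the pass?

After pass 1: [12, 12, 13, 17] (2 swaps)
Total swaps: 2


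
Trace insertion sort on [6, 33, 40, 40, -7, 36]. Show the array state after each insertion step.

First element 6 is already 'sorted'
Insert 33: shifted 0 elements -> [6, 33, 40, 40, -7, 36]
Insert 40: shifted 0 elements -> [6, 33, 40, 40, -7, 36]
Insert 40: shifted 0 elements -> [6, 33, 40, 40, -7, 36]
Insert -7: shifted 4 elements -> [-7, 6, 33, 40, 40, 36]
Insert 36: shifted 2 elements -> [-7, 6, 33, 36, 40, 40]


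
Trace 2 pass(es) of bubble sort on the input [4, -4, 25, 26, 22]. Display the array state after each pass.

After pass 1: [-4, 4, 25, 22, 26] (2 swaps)
After pass 2: [-4, 4, 22, 25, 26] (1 swaps)
Total swaps: 3


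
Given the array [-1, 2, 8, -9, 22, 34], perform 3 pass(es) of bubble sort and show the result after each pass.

After pass 1: [-1, 2, -9, 8, 22, 34] (1 swaps)
After pass 2: [-1, -9, 2, 8, 22, 34] (1 swaps)
After pass 3: [-9, -1, 2, 8, 22, 34] (1 swaps)
Total swaps: 3
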